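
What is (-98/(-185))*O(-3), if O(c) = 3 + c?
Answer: 0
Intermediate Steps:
(-98/(-185))*O(-3) = (-98/(-185))*(3 - 3) = -98*(-1/185)*0 = (98/185)*0 = 0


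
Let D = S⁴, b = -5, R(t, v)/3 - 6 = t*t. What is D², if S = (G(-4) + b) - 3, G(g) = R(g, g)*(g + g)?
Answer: 6812685136986118291456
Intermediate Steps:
R(t, v) = 18 + 3*t² (R(t, v) = 18 + 3*(t*t) = 18 + 3*t²)
G(g) = 2*g*(18 + 3*g²) (G(g) = (18 + 3*g²)*(g + g) = (18 + 3*g²)*(2*g) = 2*g*(18 + 3*g²))
S = -536 (S = (6*(-4)*(6 + (-4)²) - 5) - 3 = (6*(-4)*(6 + 16) - 5) - 3 = (6*(-4)*22 - 5) - 3 = (-528 - 5) - 3 = -533 - 3 = -536)
D = 82538991616 (D = (-536)⁴ = 82538991616)
D² = 82538991616² = 6812685136986118291456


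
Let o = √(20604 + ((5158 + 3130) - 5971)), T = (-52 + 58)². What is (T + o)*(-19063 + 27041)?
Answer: 287208 + 7978*√22921 ≈ 1.4951e+6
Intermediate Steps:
T = 36 (T = 6² = 36)
o = √22921 (o = √(20604 + (8288 - 5971)) = √(20604 + 2317) = √22921 ≈ 151.40)
(T + o)*(-19063 + 27041) = (36 + √22921)*(-19063 + 27041) = (36 + √22921)*7978 = 287208 + 7978*√22921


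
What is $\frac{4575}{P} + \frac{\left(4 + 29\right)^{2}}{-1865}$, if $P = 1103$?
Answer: $\frac{7331208}{2057095} \approx 3.5639$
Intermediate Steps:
$\frac{4575}{P} + \frac{\left(4 + 29\right)^{2}}{-1865} = \frac{4575}{1103} + \frac{\left(4 + 29\right)^{2}}{-1865} = 4575 \cdot \frac{1}{1103} + 33^{2} \left(- \frac{1}{1865}\right) = \frac{4575}{1103} + 1089 \left(- \frac{1}{1865}\right) = \frac{4575}{1103} - \frac{1089}{1865} = \frac{7331208}{2057095}$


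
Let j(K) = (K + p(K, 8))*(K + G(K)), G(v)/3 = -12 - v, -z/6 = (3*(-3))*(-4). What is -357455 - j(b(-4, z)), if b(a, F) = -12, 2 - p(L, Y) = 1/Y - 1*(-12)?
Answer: -715441/2 ≈ -3.5772e+5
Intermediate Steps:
z = -216 (z = -6*3*(-3)*(-4) = -(-54)*(-4) = -6*36 = -216)
p(L, Y) = -10 - 1/Y (p(L, Y) = 2 - (1/Y - 1*(-12)) = 2 - (1/Y + 12) = 2 - (12 + 1/Y) = 2 + (-12 - 1/Y) = -10 - 1/Y)
G(v) = -36 - 3*v (G(v) = 3*(-12 - v) = -36 - 3*v)
j(K) = (-36 - 2*K)*(-81/8 + K) (j(K) = (K + (-10 - 1/8))*(K + (-36 - 3*K)) = (K + (-10 - 1*⅛))*(-36 - 2*K) = (K + (-10 - ⅛))*(-36 - 2*K) = (K - 81/8)*(-36 - 2*K) = (-81/8 + K)*(-36 - 2*K) = (-36 - 2*K)*(-81/8 + K))
-357455 - j(b(-4, z)) = -357455 - (729/2 - 2*(-12)² - 63/4*(-12)) = -357455 - (729/2 - 2*144 + 189) = -357455 - (729/2 - 288 + 189) = -357455 - 1*531/2 = -357455 - 531/2 = -715441/2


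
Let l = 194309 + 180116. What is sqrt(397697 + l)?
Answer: sqrt(772122) ≈ 878.71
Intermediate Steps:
l = 374425
sqrt(397697 + l) = sqrt(397697 + 374425) = sqrt(772122)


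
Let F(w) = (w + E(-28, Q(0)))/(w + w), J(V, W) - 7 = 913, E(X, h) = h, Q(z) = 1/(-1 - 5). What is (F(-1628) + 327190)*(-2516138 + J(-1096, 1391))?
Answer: -2679542896873627/3256 ≈ -8.2295e+11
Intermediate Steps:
Q(z) = -1/6 (Q(z) = 1/(-6) = -1/6)
J(V, W) = 920 (J(V, W) = 7 + 913 = 920)
F(w) = (-1/6 + w)/(2*w) (F(w) = (w - 1/6)/(w + w) = (-1/6 + w)/((2*w)) = (-1/6 + w)*(1/(2*w)) = (-1/6 + w)/(2*w))
(F(-1628) + 327190)*(-2516138 + J(-1096, 1391)) = ((1/12)*(-1 + 6*(-1628))/(-1628) + 327190)*(-2516138 + 920) = ((1/12)*(-1/1628)*(-1 - 9768) + 327190)*(-2515218) = ((1/12)*(-1/1628)*(-9769) + 327190)*(-2515218) = (9769/19536 + 327190)*(-2515218) = (6391993609/19536)*(-2515218) = -2679542896873627/3256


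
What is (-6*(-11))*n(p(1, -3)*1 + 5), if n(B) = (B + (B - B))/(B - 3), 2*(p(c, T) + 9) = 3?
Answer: 30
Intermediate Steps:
p(c, T) = -15/2 (p(c, T) = -9 + (1/2)*3 = -9 + 3/2 = -15/2)
n(B) = B/(-3 + B) (n(B) = (B + 0)/(-3 + B) = B/(-3 + B))
(-6*(-11))*n(p(1, -3)*1 + 5) = (-6*(-11))*((-15/2*1 + 5)/(-3 + (-15/2*1 + 5))) = 66*((-15/2 + 5)/(-3 + (-15/2 + 5))) = 66*(-5/(2*(-3 - 5/2))) = 66*(-5/(2*(-11/2))) = 66*(-5/2*(-2/11)) = 66*(5/11) = 30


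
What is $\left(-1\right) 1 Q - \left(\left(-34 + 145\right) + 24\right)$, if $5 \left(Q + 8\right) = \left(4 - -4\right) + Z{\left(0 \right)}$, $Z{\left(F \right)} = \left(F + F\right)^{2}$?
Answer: $- \frac{643}{5} \approx -128.6$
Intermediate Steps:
$Z{\left(F \right)} = 4 F^{2}$ ($Z{\left(F \right)} = \left(2 F\right)^{2} = 4 F^{2}$)
$Q = - \frac{32}{5}$ ($Q = -8 + \frac{\left(4 - -4\right) + 4 \cdot 0^{2}}{5} = -8 + \frac{\left(4 + 4\right) + 4 \cdot 0}{5} = -8 + \frac{8 + 0}{5} = -8 + \frac{1}{5} \cdot 8 = -8 + \frac{8}{5} = - \frac{32}{5} \approx -6.4$)
$\left(-1\right) 1 Q - \left(\left(-34 + 145\right) + 24\right) = \left(-1\right) 1 \left(- \frac{32}{5}\right) - \left(\left(-34 + 145\right) + 24\right) = \left(-1\right) \left(- \frac{32}{5}\right) - \left(111 + 24\right) = \frac{32}{5} - 135 = - \frac{643}{5}$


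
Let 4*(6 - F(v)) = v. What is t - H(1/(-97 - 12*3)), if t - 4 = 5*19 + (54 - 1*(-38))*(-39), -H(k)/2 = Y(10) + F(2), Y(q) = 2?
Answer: -3474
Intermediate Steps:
F(v) = 6 - v/4
H(k) = -15 (H(k) = -2*(2 + (6 - ¼*2)) = -2*(2 + (6 - ½)) = -2*(2 + 11/2) = -2*15/2 = -15)
t = -3489 (t = 4 + (5*19 + (54 - 1*(-38))*(-39)) = 4 + (95 + (54 + 38)*(-39)) = 4 + (95 + 92*(-39)) = 4 + (95 - 3588) = 4 - 3493 = -3489)
t - H(1/(-97 - 12*3)) = -3489 - 1*(-15) = -3489 + 15 = -3474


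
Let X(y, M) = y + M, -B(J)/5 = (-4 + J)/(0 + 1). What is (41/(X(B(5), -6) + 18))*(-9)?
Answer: -369/7 ≈ -52.714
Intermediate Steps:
B(J) = 20 - 5*J (B(J) = -5*(-4 + J)/(0 + 1) = -5*(-4 + J)/1 = -5*(-4 + J) = 20 - 5*J)
X(y, M) = M + y
(41/(X(B(5), -6) + 18))*(-9) = (41/((-6 + (20 - 5*5)) + 18))*(-9) = (41/((-6 + (20 - 25)) + 18))*(-9) = (41/((-6 - 5) + 18))*(-9) = (41/(-11 + 18))*(-9) = (41/7)*(-9) = -369/7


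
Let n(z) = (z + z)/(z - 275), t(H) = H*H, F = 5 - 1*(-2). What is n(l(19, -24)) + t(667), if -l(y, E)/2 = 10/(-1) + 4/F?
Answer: 72516883/163 ≈ 4.4489e+5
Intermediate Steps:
F = 7 (F = 5 + 2 = 7)
l(y, E) = 132/7 (l(y, E) = -2*(10/(-1) + 4/7) = -2*(10*(-1) + 4*(⅐)) = -2*(-10 + 4/7) = -2*(-66/7) = 132/7)
t(H) = H²
n(z) = 2*z/(-275 + z) (n(z) = (2*z)/(-275 + z) = 2*z/(-275 + z))
n(l(19, -24)) + t(667) = 2*(132/7)/(-275 + 132/7) + 667² = 2*(132/7)/(-1793/7) + 444889 = 2*(132/7)*(-7/1793) + 444889 = -24/163 + 444889 = 72516883/163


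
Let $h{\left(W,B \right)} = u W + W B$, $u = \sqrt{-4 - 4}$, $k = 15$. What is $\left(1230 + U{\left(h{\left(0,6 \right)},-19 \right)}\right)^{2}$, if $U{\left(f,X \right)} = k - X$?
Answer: $1597696$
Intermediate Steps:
$u = 2 i \sqrt{2}$ ($u = \sqrt{-8} = 2 i \sqrt{2} \approx 2.8284 i$)
$h{\left(W,B \right)} = B W + 2 i W \sqrt{2}$ ($h{\left(W,B \right)} = 2 i \sqrt{2} W + W B = 2 i W \sqrt{2} + B W = B W + 2 i W \sqrt{2}$)
$U{\left(f,X \right)} = 15 - X$
$\left(1230 + U{\left(h{\left(0,6 \right)},-19 \right)}\right)^{2} = \left(1230 + \left(15 - -19\right)\right)^{2} = \left(1230 + \left(15 + 19\right)\right)^{2} = \left(1230 + 34\right)^{2} = 1264^{2} = 1597696$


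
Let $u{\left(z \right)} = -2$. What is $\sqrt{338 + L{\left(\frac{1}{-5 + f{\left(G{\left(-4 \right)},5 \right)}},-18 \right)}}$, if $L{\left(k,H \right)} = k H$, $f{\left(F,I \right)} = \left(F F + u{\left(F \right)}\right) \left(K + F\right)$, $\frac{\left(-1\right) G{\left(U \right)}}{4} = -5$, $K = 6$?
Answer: $\frac{2 \sqrt{9039564797}}{10343} \approx 18.385$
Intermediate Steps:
$G{\left(U \right)} = 20$ ($G{\left(U \right)} = \left(-4\right) \left(-5\right) = 20$)
$f{\left(F,I \right)} = \left(-2 + F^{2}\right) \left(6 + F\right)$ ($f{\left(F,I \right)} = \left(F F - 2\right) \left(6 + F\right) = \left(F^{2} - 2\right) \left(6 + F\right) = \left(-2 + F^{2}\right) \left(6 + F\right)$)
$L{\left(k,H \right)} = H k$
$\sqrt{338 + L{\left(\frac{1}{-5 + f{\left(G{\left(-4 \right)},5 \right)}},-18 \right)}} = \sqrt{338 - \frac{18}{-5 + \left(-12 + 20^{3} - 40 + 6 \cdot 20^{2}\right)}} = \sqrt{338 - \frac{18}{-5 + \left(-12 + 8000 - 40 + 6 \cdot 400\right)}} = \sqrt{338 - \frac{18}{-5 + \left(-12 + 8000 - 40 + 2400\right)}} = \sqrt{338 - \frac{18}{-5 + 10348}} = \sqrt{338 - \frac{18}{10343}} = \sqrt{\frac{3495916}{10343}} = \frac{2 \sqrt{9039564797}}{10343}$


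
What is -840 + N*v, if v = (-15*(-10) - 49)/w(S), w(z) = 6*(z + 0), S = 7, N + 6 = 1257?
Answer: 30357/14 ≈ 2168.4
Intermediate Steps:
N = 1251 (N = -6 + 1257 = 1251)
w(z) = 6*z
v = 101/42 (v = (-15*(-10) - 49)/((6*7)) = (150 - 49)/42 = 101*(1/42) = 101/42 ≈ 2.4048)
-840 + N*v = -840 + 1251*(101/42) = -840 + 42117/14 = 30357/14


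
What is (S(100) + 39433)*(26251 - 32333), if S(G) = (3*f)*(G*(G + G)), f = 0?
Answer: -239831506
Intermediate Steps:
S(G) = 0 (S(G) = (3*0)*(G*(G + G)) = 0*(G*(2*G)) = 0*(2*G²) = 0)
(S(100) + 39433)*(26251 - 32333) = (0 + 39433)*(26251 - 32333) = 39433*(-6082) = -239831506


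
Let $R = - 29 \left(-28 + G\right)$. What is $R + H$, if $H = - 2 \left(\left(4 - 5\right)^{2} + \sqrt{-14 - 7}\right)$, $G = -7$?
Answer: $1013 - 2 i \sqrt{21} \approx 1013.0 - 9.1651 i$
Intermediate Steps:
$R = 1015$ ($R = - 29 \left(-28 - 7\right) = \left(-29\right) \left(-35\right) = 1015$)
$H = -2 - 2 i \sqrt{21}$ ($H = - 2 \left(\left(-1\right)^{2} + \sqrt{-21}\right) = - 2 \left(1 + i \sqrt{21}\right) = -2 - 2 i \sqrt{21} \approx -2.0 - 9.1651 i$)
$R + H = 1015 - \left(2 + 2 i \sqrt{21}\right) = 1013 - 2 i \sqrt{21}$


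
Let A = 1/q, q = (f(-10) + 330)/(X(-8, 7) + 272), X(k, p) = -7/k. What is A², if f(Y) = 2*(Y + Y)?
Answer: 4765489/5382400 ≈ 0.88538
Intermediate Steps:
f(Y) = 4*Y (f(Y) = 2*(2*Y) = 4*Y)
q = 2320/2183 (q = (4*(-10) + 330)/(-7/(-8) + 272) = (-40 + 330)/(-7*(-⅛) + 272) = 290/(7/8 + 272) = 290/(2183/8) = 290*(8/2183) = 2320/2183 ≈ 1.0628)
A = 2183/2320 (A = 1/(2320/2183) = 2183/2320 ≈ 0.94095)
A² = (2183/2320)² = 4765489/5382400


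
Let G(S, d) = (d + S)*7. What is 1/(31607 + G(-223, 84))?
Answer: 1/30634 ≈ 3.2643e-5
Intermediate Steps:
G(S, d) = 7*S + 7*d (G(S, d) = (S + d)*7 = 7*S + 7*d)
1/(31607 + G(-223, 84)) = 1/(31607 + (7*(-223) + 7*84)) = 1/(31607 + (-1561 + 588)) = 1/(31607 - 973) = 1/30634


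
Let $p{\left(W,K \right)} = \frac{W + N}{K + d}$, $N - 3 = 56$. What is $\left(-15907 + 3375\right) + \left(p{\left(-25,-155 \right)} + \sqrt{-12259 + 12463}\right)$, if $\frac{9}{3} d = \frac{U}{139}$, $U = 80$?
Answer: $- \frac{809017438}{64555} + 2 \sqrt{51} \approx -12518.0$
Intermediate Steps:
$N = 59$ ($N = 3 + 56 = 59$)
$d = \frac{80}{417}$ ($d = \frac{80 \cdot \frac{1}{139}}{3} = \frac{1}{3} \cdot \frac{80}{139} = \frac{80}{417} \approx 0.19185$)
$p{\left(W,K \right)} = \frac{59 + W}{\frac{80}{417} + K}$ ($p{\left(W,K \right)} = \frac{W + 59}{K + \frac{80}{417}} = \frac{59 + W}{\frac{80}{417} + K}$)
$\left(-15907 + 3375\right) + \left(p{\left(-25,-155 \right)} + \sqrt{-12259 + 12463}\right) = \left(-15907 + 3375\right) + \left(\frac{417 \left(59 - 25\right)}{80 + 417 \left(-155\right)} + \sqrt{-12259 + 12463}\right) = -12532 + \left(417 \frac{1}{80 - 64635} \cdot 34 + \sqrt{204}\right) = -12532 + \left(417 \frac{1}{-64555} \cdot 34 + 2 \sqrt{51}\right) = -12532 + \left(417 \left(- \frac{1}{64555}\right) 34 + 2 \sqrt{51}\right) = -12532 - \left(\frac{14178}{64555} - 2 \sqrt{51}\right) = - \frac{809017438}{64555} + 2 \sqrt{51}$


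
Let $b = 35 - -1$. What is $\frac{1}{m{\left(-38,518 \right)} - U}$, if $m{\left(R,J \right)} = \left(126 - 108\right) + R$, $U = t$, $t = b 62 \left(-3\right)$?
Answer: $\frac{1}{6676} \approx 0.00014979$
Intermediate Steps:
$b = 36$ ($b = 35 + 1 = 36$)
$t = -6696$ ($t = 36 \cdot 62 \left(-3\right) = 2232 \left(-3\right) = -6696$)
$U = -6696$
$m{\left(R,J \right)} = 18 + R$
$\frac{1}{m{\left(-38,518 \right)} - U} = \frac{1}{\left(18 - 38\right) - -6696} = \frac{1}{-20 + 6696} = \frac{1}{6676}$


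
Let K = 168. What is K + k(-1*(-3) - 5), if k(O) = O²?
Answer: 172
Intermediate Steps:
K + k(-1*(-3) - 5) = 168 + (-1*(-3) - 5)² = 168 + (3 - 5)² = 168 + (-2)² = 168 + 4 = 172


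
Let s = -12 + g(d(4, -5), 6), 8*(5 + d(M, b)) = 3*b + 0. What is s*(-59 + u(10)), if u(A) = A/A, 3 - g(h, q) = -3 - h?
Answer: 2987/4 ≈ 746.75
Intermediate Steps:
d(M, b) = -5 + 3*b/8 (d(M, b) = -5 + (3*b + 0)/8 = -5 + (3*b)/8 = -5 + 3*b/8)
g(h, q) = 6 + h (g(h, q) = 3 - (-3 - h) = 3 + (3 + h) = 6 + h)
u(A) = 1
s = -103/8 (s = -12 + (6 + (-5 + (3/8)*(-5))) = -12 + (6 + (-5 - 15/8)) = -12 + (6 - 55/8) = -12 - 7/8 = -103/8 ≈ -12.875)
s*(-59 + u(10)) = -103*(-59 + 1)/8 = -103/8*(-58) = 2987/4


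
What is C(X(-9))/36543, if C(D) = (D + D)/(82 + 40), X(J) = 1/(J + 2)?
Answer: -1/15603861 ≈ -6.4087e-8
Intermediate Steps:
X(J) = 1/(2 + J)
C(D) = D/61 (C(D) = (2*D)/122 = (2*D)*(1/122) = D/61)
C(X(-9))/36543 = (1/(61*(2 - 9)))/36543 = ((1/61)/(-7))*(1/36543) = ((1/61)*(-1/7))*(1/36543) = -1/427*1/36543 = -1/15603861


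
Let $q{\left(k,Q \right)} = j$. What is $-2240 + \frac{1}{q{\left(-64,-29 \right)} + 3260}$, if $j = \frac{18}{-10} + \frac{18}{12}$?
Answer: $- \frac{73017270}{32597} \approx -2240.0$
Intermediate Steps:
$j = - \frac{3}{10}$ ($j = 18 \left(- \frac{1}{10}\right) + 18 \cdot \frac{1}{12} = - \frac{9}{5} + \frac{3}{2} = - \frac{3}{10} \approx -0.3$)
$q{\left(k,Q \right)} = - \frac{3}{10}$
$-2240 + \frac{1}{q{\left(-64,-29 \right)} + 3260} = -2240 + \frac{1}{- \frac{3}{10} + 3260} = -2240 + \frac{1}{\frac{32597}{10}} = -2240 + \frac{10}{32597} = - \frac{73017270}{32597}$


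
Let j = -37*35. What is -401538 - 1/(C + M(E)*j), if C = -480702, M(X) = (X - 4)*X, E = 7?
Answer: -203939945585/507897 ≈ -4.0154e+5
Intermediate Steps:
M(X) = X*(-4 + X) (M(X) = (-4 + X)*X = X*(-4 + X))
j = -1295
-401538 - 1/(C + M(E)*j) = -401538 - 1/(-480702 + (7*(-4 + 7))*(-1295)) = -401538 - 1/(-480702 + (7*3)*(-1295)) = -401538 - 1/(-480702 + 21*(-1295)) = -401538 - 1/(-480702 - 27195) = -401538 - 1/(-507897) = -401538 - 1*(-1/507897) = -401538 + 1/507897 = -203939945585/507897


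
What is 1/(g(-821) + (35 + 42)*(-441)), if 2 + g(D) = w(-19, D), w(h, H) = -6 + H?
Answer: -1/34786 ≈ -2.8747e-5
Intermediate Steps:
g(D) = -8 + D (g(D) = -2 + (-6 + D) = -8 + D)
1/(g(-821) + (35 + 42)*(-441)) = 1/((-8 - 821) + (35 + 42)*(-441)) = 1/(-829 + 77*(-441)) = 1/(-829 - 33957) = 1/(-34786) = -1/34786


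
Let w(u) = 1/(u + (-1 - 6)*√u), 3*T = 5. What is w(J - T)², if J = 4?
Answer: 9/(49*(1 - √21)²) ≈ 0.014311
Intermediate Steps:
T = 5/3 (T = (⅓)*5 = 5/3 ≈ 1.6667)
w(u) = 1/(u - 7*√u)
w(J - T)² = (1/((4 - 1*5/3) - 7*√(4 - 1*5/3)))² = (1/((4 - 5/3) - 7*√(4 - 5/3)))² = (1/(7/3 - 7*√21/3))² = (7/3 - 7*√21/3)⁻²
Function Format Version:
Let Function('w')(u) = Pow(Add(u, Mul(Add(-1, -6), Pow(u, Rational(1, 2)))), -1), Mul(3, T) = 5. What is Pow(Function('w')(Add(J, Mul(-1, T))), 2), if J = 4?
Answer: Mul(Rational(9, 49), Pow(Add(1, Mul(-1, Pow(21, Rational(1, 2)))), -2)) ≈ 0.014311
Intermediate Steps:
T = Rational(5, 3) (T = Mul(Rational(1, 3), 5) = Rational(5, 3) ≈ 1.6667)
Function('w')(u) = Pow(Add(u, Mul(-7, Pow(u, Rational(1, 2)))), -1)
Pow(Function('w')(Add(J, Mul(-1, T))), 2) = Pow(Pow(Add(Add(4, Mul(-1, Rational(5, 3))), Mul(-7, Pow(Add(4, Mul(-1, Rational(5, 3))), Rational(1, 2)))), -1), 2) = Pow(Pow(Add(Add(4, Rational(-5, 3)), Mul(-7, Pow(Add(4, Rational(-5, 3)), Rational(1, 2)))), -1), 2) = Pow(Pow(Add(Rational(7, 3), Mul(-7, Pow(Rational(7, 3), Rational(1, 2)))), -1), 2) = Pow(Pow(Add(Rational(7, 3), Mul(-7, Mul(Rational(1, 3), Pow(21, Rational(1, 2))))), -1), 2) = Pow(Pow(Add(Rational(7, 3), Mul(Rational(-7, 3), Pow(21, Rational(1, 2)))), -1), 2) = Pow(Add(Rational(7, 3), Mul(Rational(-7, 3), Pow(21, Rational(1, 2)))), -2)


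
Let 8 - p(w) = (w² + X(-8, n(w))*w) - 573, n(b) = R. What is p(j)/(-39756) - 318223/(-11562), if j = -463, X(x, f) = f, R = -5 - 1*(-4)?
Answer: 2521407275/76609812 ≈ 32.912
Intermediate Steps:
R = -1 (R = -5 + 4 = -1)
n(b) = -1
p(w) = 581 + w - w² (p(w) = 8 - ((w² - w) - 573) = 8 - (-573 + w² - w) = 8 + (573 + w - w²) = 581 + w - w²)
p(j)/(-39756) - 318223/(-11562) = (581 - 463 - 1*(-463)²)/(-39756) - 318223/(-11562) = (581 - 463 - 1*214369)*(-1/39756) - 318223*(-1/11562) = (581 - 463 - 214369)*(-1/39756) + 318223/11562 = -214251*(-1/39756) + 318223/11562 = 71417/13252 + 318223/11562 = 2521407275/76609812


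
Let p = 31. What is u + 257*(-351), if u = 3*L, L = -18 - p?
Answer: -90354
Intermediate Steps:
L = -49 (L = -18 - 1*31 = -18 - 31 = -49)
u = -147 (u = 3*(-49) = -147)
u + 257*(-351) = -147 + 257*(-351) = -147 - 90207 = -90354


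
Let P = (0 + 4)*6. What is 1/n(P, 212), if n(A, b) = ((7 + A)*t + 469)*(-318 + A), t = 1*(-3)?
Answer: -1/110544 ≈ -9.0462e-6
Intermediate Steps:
t = -3
P = 24 (P = 4*6 = 24)
n(A, b) = (-318 + A)*(448 - 3*A) (n(A, b) = ((7 + A)*(-3) + 469)*(-318 + A) = ((-21 - 3*A) + 469)*(-318 + A) = (448 - 3*A)*(-318 + A) = (-318 + A)*(448 - 3*A))
1/n(P, 212) = 1/(-142464 - 3*24² + 1402*24) = 1/(-142464 - 3*576 + 33648) = 1/(-142464 - 1728 + 33648) = 1/(-110544) = -1/110544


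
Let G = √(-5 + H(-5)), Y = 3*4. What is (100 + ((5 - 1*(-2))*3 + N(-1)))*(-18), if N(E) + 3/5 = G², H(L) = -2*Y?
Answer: -8226/5 ≈ -1645.2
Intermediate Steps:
Y = 12
H(L) = -24 (H(L) = -2*12 = -24)
G = I*√29 (G = √(-5 - 24) = √(-29) = I*√29 ≈ 5.3852*I)
N(E) = -148/5 (N(E) = -⅗ + (I*√29)² = -⅗ - 29 = -148/5)
(100 + ((5 - 1*(-2))*3 + N(-1)))*(-18) = (100 + ((5 - 1*(-2))*3 - 148/5))*(-18) = (100 + ((5 + 2)*3 - 148/5))*(-18) = (100 + (7*3 - 148/5))*(-18) = (100 + (21 - 148/5))*(-18) = (100 - 43/5)*(-18) = (457/5)*(-18) = -8226/5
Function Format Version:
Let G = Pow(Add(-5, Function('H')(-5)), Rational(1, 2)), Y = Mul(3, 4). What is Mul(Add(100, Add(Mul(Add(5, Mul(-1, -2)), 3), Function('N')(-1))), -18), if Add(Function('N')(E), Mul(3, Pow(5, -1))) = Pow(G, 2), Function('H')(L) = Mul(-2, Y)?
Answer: Rational(-8226, 5) ≈ -1645.2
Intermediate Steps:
Y = 12
Function('H')(L) = -24 (Function('H')(L) = Mul(-2, 12) = -24)
G = Mul(I, Pow(29, Rational(1, 2))) (G = Pow(Add(-5, -24), Rational(1, 2)) = Pow(-29, Rational(1, 2)) = Mul(I, Pow(29, Rational(1, 2))) ≈ Mul(5.3852, I))
Function('N')(E) = Rational(-148, 5) (Function('N')(E) = Add(Rational(-3, 5), Pow(Mul(I, Pow(29, Rational(1, 2))), 2)) = Add(Rational(-3, 5), -29) = Rational(-148, 5))
Mul(Add(100, Add(Mul(Add(5, Mul(-1, -2)), 3), Function('N')(-1))), -18) = Mul(Add(100, Add(Mul(Add(5, Mul(-1, -2)), 3), Rational(-148, 5))), -18) = Mul(Add(100, Add(Mul(Add(5, 2), 3), Rational(-148, 5))), -18) = Mul(Add(100, Add(Mul(7, 3), Rational(-148, 5))), -18) = Mul(Add(100, Add(21, Rational(-148, 5))), -18) = Mul(Add(100, Rational(-43, 5)), -18) = Mul(Rational(457, 5), -18) = Rational(-8226, 5)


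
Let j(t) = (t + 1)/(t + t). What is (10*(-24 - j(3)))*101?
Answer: -74740/3 ≈ -24913.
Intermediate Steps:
j(t) = (1 + t)/(2*t) (j(t) = (1 + t)/((2*t)) = (1 + t)*(1/(2*t)) = (1 + t)/(2*t))
(10*(-24 - j(3)))*101 = (10*(-24 - (1 + 3)/(2*3)))*101 = (10*(-24 - 4/(2*3)))*101 = (10*(-24 - 1*⅔))*101 = (10*(-24 - ⅔))*101 = (10*(-74/3))*101 = -740/3*101 = -74740/3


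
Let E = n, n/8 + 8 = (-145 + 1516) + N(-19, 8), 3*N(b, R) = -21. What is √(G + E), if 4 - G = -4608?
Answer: 2*√3865 ≈ 124.34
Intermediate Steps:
G = 4612 (G = 4 - 1*(-4608) = 4 + 4608 = 4612)
N(b, R) = -7 (N(b, R) = (⅓)*(-21) = -7)
n = 10848 (n = -64 + 8*((-145 + 1516) - 7) = -64 + 8*(1371 - 7) = -64 + 8*1364 = -64 + 10912 = 10848)
E = 10848
√(G + E) = √(4612 + 10848) = √15460 = 2*√3865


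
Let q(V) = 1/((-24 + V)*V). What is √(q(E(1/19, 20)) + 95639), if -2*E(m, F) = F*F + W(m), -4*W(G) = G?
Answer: √1264812951094212925223/114999417 ≈ 309.26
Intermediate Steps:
W(G) = -G/4
E(m, F) = -F²/2 + m/8 (E(m, F) = -(F*F - m/4)/2 = -(F² - m/4)/2 = -F²/2 + m/8)
q(V) = 1/(V*(-24 + V))
√(q(E(1/19, 20)) + 95639) = √(1/((-½*20² + (⅛)/19)*(-24 + (-½*20² + (⅛)/19))) + 95639) = √(1/((-½*400 + (⅛)*(1/19))*(-24 + (-½*400 + (⅛)*(1/19)))) + 95639) = √(1/((-200 + 1/152)*(-24 + (-200 + 1/152))) + 95639) = √(1/((-30399/152)*(-24 - 30399/152)) + 95639) = √(-152/(30399*(-34047/152)) + 95639) = √(-152/30399*(-152/34047) + 95639) = √(23104/1034994753 + 95639) = √(98985863205271/1034994753) = √1264812951094212925223/114999417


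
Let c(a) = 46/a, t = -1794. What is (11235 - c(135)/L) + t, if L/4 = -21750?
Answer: 55442272523/5872500 ≈ 9441.0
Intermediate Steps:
L = -87000 (L = 4*(-21750) = -87000)
(11235 - c(135)/L) + t = (11235 - 46/135/(-87000)) - 1794 = (11235 - 46*(1/135)*(-1)/87000) - 1794 = (11235 - 46*(-1)/(135*87000)) - 1794 = (11235 - 1*(-23/5872500)) - 1794 = (11235 + 23/5872500) - 1794 = 65977537523/5872500 - 1794 = 55442272523/5872500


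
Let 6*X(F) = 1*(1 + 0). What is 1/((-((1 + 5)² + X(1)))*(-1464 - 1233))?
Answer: 2/195083 ≈ 1.0252e-5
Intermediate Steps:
X(F) = ⅙ (X(F) = (1*(1 + 0))/6 = (1*1)/6 = (⅙)*1 = ⅙)
1/((-((1 + 5)² + X(1)))*(-1464 - 1233)) = 1/((-((1 + 5)² + ⅙))*(-1464 - 1233)) = 1/(-(6² + ⅙)*(-2697)) = 1/(-(36 + ⅙)*(-2697)) = 1/(-1*217/6*(-2697)) = 1/(-217/6*(-2697)) = 1/(195083/2) = 2/195083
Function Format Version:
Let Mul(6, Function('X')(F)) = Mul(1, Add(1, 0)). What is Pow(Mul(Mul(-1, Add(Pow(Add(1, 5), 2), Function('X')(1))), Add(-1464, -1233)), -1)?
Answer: Rational(2, 195083) ≈ 1.0252e-5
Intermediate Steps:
Function('X')(F) = Rational(1, 6) (Function('X')(F) = Mul(Rational(1, 6), Mul(1, Add(1, 0))) = Mul(Rational(1, 6), Mul(1, 1)) = Mul(Rational(1, 6), 1) = Rational(1, 6))
Pow(Mul(Mul(-1, Add(Pow(Add(1, 5), 2), Function('X')(1))), Add(-1464, -1233)), -1) = Pow(Mul(Mul(-1, Add(Pow(Add(1, 5), 2), Rational(1, 6))), Add(-1464, -1233)), -1) = Pow(Mul(Mul(-1, Add(Pow(6, 2), Rational(1, 6))), -2697), -1) = Pow(Mul(Mul(-1, Add(36, Rational(1, 6))), -2697), -1) = Pow(Mul(Mul(-1, Rational(217, 6)), -2697), -1) = Pow(Mul(Rational(-217, 6), -2697), -1) = Pow(Rational(195083, 2), -1) = Rational(2, 195083)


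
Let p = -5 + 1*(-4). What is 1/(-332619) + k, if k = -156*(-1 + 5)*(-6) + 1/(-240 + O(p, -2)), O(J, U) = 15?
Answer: 93399304252/24946425 ≈ 3744.0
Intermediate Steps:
p = -9 (p = -5 - 4 = -9)
k = 842399/225 (k = -156*(-1 + 5)*(-6) + 1/(-240 + 15) = -624*(-6) + 1/(-225) = -156*(-24) - 1/225 = 3744 - 1/225 = 842399/225 ≈ 3744.0)
1/(-332619) + k = 1/(-332619) + 842399/225 = -1/332619 + 842399/225 = 93399304252/24946425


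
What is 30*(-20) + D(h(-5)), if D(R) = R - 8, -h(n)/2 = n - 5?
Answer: -588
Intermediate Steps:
h(n) = 10 - 2*n (h(n) = -2*(n - 5) = -2*(-5 + n) = 10 - 2*n)
D(R) = -8 + R
30*(-20) + D(h(-5)) = 30*(-20) + (-8 + (10 - 2*(-5))) = -600 + (-8 + (10 + 10)) = -600 + (-8 + 20) = -600 + 12 = -588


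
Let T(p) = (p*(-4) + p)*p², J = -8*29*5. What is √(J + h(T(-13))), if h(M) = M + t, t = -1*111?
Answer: 2*√1330 ≈ 72.938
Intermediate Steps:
t = -111
J = -1160 (J = -232*5 = -1160)
T(p) = -3*p³ (T(p) = (-4*p + p)*p² = (-3*p)*p² = -3*p³)
h(M) = -111 + M (h(M) = M - 111 = -111 + M)
√(J + h(T(-13))) = √(-1160 + (-111 - 3*(-13)³)) = √(-1160 + (-111 - 3*(-2197))) = √(-1160 + (-111 + 6591)) = √(-1160 + 6480) = √5320 = 2*√1330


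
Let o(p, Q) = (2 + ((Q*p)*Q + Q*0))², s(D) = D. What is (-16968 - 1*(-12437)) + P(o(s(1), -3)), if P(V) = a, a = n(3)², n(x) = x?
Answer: -4522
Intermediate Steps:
a = 9 (a = 3² = 9)
o(p, Q) = (2 + p*Q²)² (o(p, Q) = (2 + (p*Q² + 0))² = (2 + p*Q²)²)
P(V) = 9
(-16968 - 1*(-12437)) + P(o(s(1), -3)) = (-16968 - 1*(-12437)) + 9 = (-16968 + 12437) + 9 = -4531 + 9 = -4522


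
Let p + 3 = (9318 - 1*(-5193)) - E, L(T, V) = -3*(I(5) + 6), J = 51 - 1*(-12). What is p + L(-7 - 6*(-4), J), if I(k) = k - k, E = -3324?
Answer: 17814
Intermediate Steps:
J = 63 (J = 51 + 12 = 63)
I(k) = 0
L(T, V) = -18 (L(T, V) = -3*(0 + 6) = -3*6 = -18)
p = 17832 (p = -3 + ((9318 - 1*(-5193)) - 1*(-3324)) = -3 + ((9318 + 5193) + 3324) = -3 + (14511 + 3324) = -3 + 17835 = 17832)
p + L(-7 - 6*(-4), J) = 17832 - 18 = 17814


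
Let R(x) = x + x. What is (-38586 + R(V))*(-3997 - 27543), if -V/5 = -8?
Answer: 1214479240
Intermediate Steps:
V = 40 (V = -5*(-8) = 40)
R(x) = 2*x
(-38586 + R(V))*(-3997 - 27543) = (-38586 + 2*40)*(-3997 - 27543) = (-38586 + 80)*(-31540) = -38506*(-31540) = 1214479240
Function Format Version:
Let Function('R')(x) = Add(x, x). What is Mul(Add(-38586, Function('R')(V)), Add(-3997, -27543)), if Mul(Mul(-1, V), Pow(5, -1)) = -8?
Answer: 1214479240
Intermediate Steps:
V = 40 (V = Mul(-5, -8) = 40)
Function('R')(x) = Mul(2, x)
Mul(Add(-38586, Function('R')(V)), Add(-3997, -27543)) = Mul(Add(-38586, Mul(2, 40)), Add(-3997, -27543)) = Mul(Add(-38586, 80), -31540) = Mul(-38506, -31540) = 1214479240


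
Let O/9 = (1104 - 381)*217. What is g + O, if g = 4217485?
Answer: 5629504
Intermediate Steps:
O = 1412019 (O = 9*((1104 - 381)*217) = 9*(723*217) = 9*156891 = 1412019)
g + O = 4217485 + 1412019 = 5629504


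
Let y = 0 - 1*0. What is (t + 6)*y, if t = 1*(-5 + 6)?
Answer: 0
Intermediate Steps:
t = 1 (t = 1*1 = 1)
y = 0 (y = 0 + 0 = 0)
(t + 6)*y = (1 + 6)*0 = 7*0 = 0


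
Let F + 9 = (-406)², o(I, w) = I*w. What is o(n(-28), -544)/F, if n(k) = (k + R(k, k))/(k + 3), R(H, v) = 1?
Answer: -14688/4120675 ≈ -0.0035645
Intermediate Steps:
n(k) = (1 + k)/(3 + k) (n(k) = (k + 1)/(k + 3) = (1 + k)/(3 + k))
F = 164827 (F = -9 + (-406)² = -9 + 164836 = 164827)
o(n(-28), -544)/F = (((1 - 28)/(3 - 28))*(-544))/164827 = ((-27/(-25))*(-544))*(1/164827) = (-1/25*(-27)*(-544))*(1/164827) = ((27/25)*(-544))*(1/164827) = -14688/25*1/164827 = -14688/4120675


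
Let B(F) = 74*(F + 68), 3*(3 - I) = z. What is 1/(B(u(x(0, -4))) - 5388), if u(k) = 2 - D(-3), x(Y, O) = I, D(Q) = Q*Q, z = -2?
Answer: -1/874 ≈ -0.0011442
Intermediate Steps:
I = 11/3 (I = 3 - ⅓*(-2) = 3 + ⅔ = 11/3 ≈ 3.6667)
D(Q) = Q²
x(Y, O) = 11/3
u(k) = -7 (u(k) = 2 - 1*(-3)² = 2 - 1*9 = 2 - 9 = -7)
B(F) = 5032 + 74*F (B(F) = 74*(68 + F) = 5032 + 74*F)
1/(B(u(x(0, -4))) - 5388) = 1/((5032 + 74*(-7)) - 5388) = 1/((5032 - 518) - 5388) = 1/(4514 - 5388) = 1/(-874) = -1/874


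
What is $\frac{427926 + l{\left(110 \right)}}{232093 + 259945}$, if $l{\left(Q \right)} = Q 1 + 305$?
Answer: $\frac{428341}{492038} \approx 0.87054$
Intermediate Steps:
$l{\left(Q \right)} = 305 + Q$ ($l{\left(Q \right)} = Q + 305 = 305 + Q$)
$\frac{427926 + l{\left(110 \right)}}{232093 + 259945} = \frac{427926 + \left(305 + 110\right)}{232093 + 259945} = \frac{427926 + 415}{492038} = 428341 \cdot \frac{1}{492038} = \frac{428341}{492038}$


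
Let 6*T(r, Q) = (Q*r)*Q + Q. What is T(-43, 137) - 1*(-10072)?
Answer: -373249/3 ≈ -1.2442e+5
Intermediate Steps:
T(r, Q) = Q/6 + r*Q**2/6 (T(r, Q) = ((Q*r)*Q + Q)/6 = (r*Q**2 + Q)/6 = (Q + r*Q**2)/6 = Q/6 + r*Q**2/6)
T(-43, 137) - 1*(-10072) = (1/6)*137*(1 + 137*(-43)) - 1*(-10072) = (1/6)*137*(1 - 5891) + 10072 = (1/6)*137*(-5890) + 10072 = -403465/3 + 10072 = -373249/3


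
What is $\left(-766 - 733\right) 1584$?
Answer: $-2374416$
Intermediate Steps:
$\left(-766 - 733\right) 1584 = \left(-1499\right) 1584 = -2374416$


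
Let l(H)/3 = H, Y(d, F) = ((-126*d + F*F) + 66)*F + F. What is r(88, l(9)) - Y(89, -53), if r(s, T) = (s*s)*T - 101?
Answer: -232927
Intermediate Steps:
Y(d, F) = F + F*(66 + F² - 126*d) (Y(d, F) = ((-126*d + F²) + 66)*F + F = ((F² - 126*d) + 66)*F + F = (66 + F² - 126*d)*F + F = F*(66 + F² - 126*d) + F = F + F*(66 + F² - 126*d))
l(H) = 3*H
r(s, T) = -101 + T*s² (r(s, T) = s²*T - 101 = T*s² - 101 = -101 + T*s²)
r(88, l(9)) - Y(89, -53) = (-101 + (3*9)*88²) - (-53)*(67 + (-53)² - 126*89) = (-101 + 27*7744) - (-53)*(67 + 2809 - 11214) = (-101 + 209088) - (-53)*(-8338) = 208987 - 1*441914 = 208987 - 441914 = -232927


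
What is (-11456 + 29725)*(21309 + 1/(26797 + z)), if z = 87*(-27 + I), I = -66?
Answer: 7282135845695/18706 ≈ 3.8929e+8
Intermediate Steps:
z = -8091 (z = 87*(-27 - 66) = 87*(-93) = -8091)
(-11456 + 29725)*(21309 + 1/(26797 + z)) = (-11456 + 29725)*(21309 + 1/(26797 - 8091)) = 18269*(21309 + 1/18706) = 18269*(398606155/18706) = 7282135845695/18706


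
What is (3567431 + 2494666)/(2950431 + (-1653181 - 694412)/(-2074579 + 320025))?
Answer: 3545425513246/1725564286789 ≈ 2.0546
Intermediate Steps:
(3567431 + 2494666)/(2950431 + (-1653181 - 694412)/(-2074579 + 320025)) = 6062097/(2950431 - 2347593/(-1754554)) = 6062097/(2950431 - 2347593*(-1/1754554)) = 6062097/(2950431 + 2347593/1754554) = 6062097/(5176692860367/1754554) = 6062097*(1754554/5176692860367) = 3545425513246/1725564286789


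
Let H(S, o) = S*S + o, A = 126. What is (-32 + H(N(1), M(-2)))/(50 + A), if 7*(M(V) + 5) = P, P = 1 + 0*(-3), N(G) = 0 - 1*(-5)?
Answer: -83/1232 ≈ -0.067370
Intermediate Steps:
N(G) = 5 (N(G) = 0 + 5 = 5)
P = 1 (P = 1 + 0 = 1)
M(V) = -34/7 (M(V) = -5 + (1/7)*1 = -5 + 1/7 = -34/7)
H(S, o) = o + S**2 (H(S, o) = S**2 + o = o + S**2)
(-32 + H(N(1), M(-2)))/(50 + A) = (-32 + (-34/7 + 5**2))/(50 + 126) = (-32 + (-34/7 + 25))/176 = (-32 + 141/7)*(1/176) = -83/7*1/176 = -83/1232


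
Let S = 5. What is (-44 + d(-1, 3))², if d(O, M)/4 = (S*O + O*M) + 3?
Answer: 4096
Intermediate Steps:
d(O, M) = 12 + 20*O + 4*M*O (d(O, M) = 4*((5*O + O*M) + 3) = 4*((5*O + M*O) + 3) = 4*(3 + 5*O + M*O) = 12 + 20*O + 4*M*O)
(-44 + d(-1, 3))² = (-44 + (12 + 20*(-1) + 4*3*(-1)))² = (-44 + (12 - 20 - 12))² = (-44 - 20)² = (-64)² = 4096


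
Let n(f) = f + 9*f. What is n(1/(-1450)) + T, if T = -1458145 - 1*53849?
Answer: -219239131/145 ≈ -1.5120e+6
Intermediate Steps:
n(f) = 10*f
T = -1511994 (T = -1458145 - 53849 = -1511994)
n(1/(-1450)) + T = 10/(-1450) - 1511994 = 10*(-1/1450) - 1511994 = -1/145 - 1511994 = -219239131/145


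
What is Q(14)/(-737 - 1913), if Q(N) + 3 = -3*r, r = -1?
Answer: 0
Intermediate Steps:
Q(N) = 0 (Q(N) = -3 - 3*(-1) = -3 + 3 = 0)
Q(14)/(-737 - 1913) = 0/(-737 - 1913) = 0/(-2650) = 0*(-1/2650) = 0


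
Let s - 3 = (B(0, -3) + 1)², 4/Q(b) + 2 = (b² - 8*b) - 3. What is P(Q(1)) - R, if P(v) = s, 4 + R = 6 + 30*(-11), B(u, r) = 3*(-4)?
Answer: 452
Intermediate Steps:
Q(b) = 4/(-5 + b² - 8*b) (Q(b) = 4/(-2 + ((b² - 8*b) - 3)) = 4/(-2 + (-3 + b² - 8*b)) = 4/(-5 + b² - 8*b))
B(u, r) = -12
R = -328 (R = -4 + (6 + 30*(-11)) = -4 + (6 - 330) = -4 - 324 = -328)
s = 124 (s = 3 + (-12 + 1)² = 3 + (-11)² = 3 + 121 = 124)
P(v) = 124
P(Q(1)) - R = 124 - 1*(-328) = 124 + 328 = 452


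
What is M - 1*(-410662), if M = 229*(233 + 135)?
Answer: 494934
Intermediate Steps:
M = 84272 (M = 229*368 = 84272)
M - 1*(-410662) = 84272 - 1*(-410662) = 84272 + 410662 = 494934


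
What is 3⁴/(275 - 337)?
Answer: -81/62 ≈ -1.3065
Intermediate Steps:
3⁴/(275 - 337) = 81/(-62) = -1/62*81 = -81/62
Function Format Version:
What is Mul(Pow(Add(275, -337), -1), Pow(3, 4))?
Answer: Rational(-81, 62) ≈ -1.3065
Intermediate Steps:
Mul(Pow(Add(275, -337), -1), Pow(3, 4)) = Mul(Pow(-62, -1), 81) = Mul(Rational(-1, 62), 81) = Rational(-81, 62)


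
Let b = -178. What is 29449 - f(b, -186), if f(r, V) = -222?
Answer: 29671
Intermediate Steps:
29449 - f(b, -186) = 29449 - 1*(-222) = 29449 + 222 = 29671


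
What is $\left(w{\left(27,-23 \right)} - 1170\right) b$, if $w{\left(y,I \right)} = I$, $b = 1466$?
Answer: $-1748938$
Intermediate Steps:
$\left(w{\left(27,-23 \right)} - 1170\right) b = \left(-23 - 1170\right) 1466 = \left(-1193\right) 1466 = -1748938$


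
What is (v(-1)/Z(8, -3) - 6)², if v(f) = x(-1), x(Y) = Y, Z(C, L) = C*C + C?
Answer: 187489/5184 ≈ 36.167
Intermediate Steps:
Z(C, L) = C + C² (Z(C, L) = C² + C = C + C²)
v(f) = -1
(v(-1)/Z(8, -3) - 6)² = (-1/(8*(1 + 8)) - 6)² = (-1/(8*9) - 6)² = (-1/72 - 6)² = (-433/72)² = 187489/5184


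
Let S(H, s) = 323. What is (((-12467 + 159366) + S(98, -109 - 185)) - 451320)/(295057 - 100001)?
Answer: -152049/97528 ≈ -1.5590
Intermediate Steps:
(((-12467 + 159366) + S(98, -109 - 185)) - 451320)/(295057 - 100001) = (((-12467 + 159366) + 323) - 451320)/(295057 - 100001) = ((146899 + 323) - 451320)/195056 = (147222 - 451320)*(1/195056) = -304098*1/195056 = -152049/97528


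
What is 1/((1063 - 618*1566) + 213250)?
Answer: -1/753475 ≈ -1.3272e-6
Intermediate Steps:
1/((1063 - 618*1566) + 213250) = 1/((1063 - 967788) + 213250) = 1/(-966725 + 213250) = 1/(-753475) = -1/753475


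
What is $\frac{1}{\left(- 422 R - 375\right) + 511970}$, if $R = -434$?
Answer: $\frac{1}{694743} \approx 1.4394 \cdot 10^{-6}$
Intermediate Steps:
$\frac{1}{\left(- 422 R - 375\right) + 511970} = \frac{1}{\left(\left(-422\right) \left(-434\right) - 375\right) + 511970} = \frac{1}{\left(183148 - 375\right) + 511970} = \frac{1}{182773 + 511970} = \frac{1}{694743}$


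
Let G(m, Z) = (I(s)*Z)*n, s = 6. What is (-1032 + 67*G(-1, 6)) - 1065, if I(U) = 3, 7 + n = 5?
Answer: -4509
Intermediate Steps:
n = -2 (n = -7 + 5 = -2)
G(m, Z) = -6*Z (G(m, Z) = (3*Z)*(-2) = -6*Z)
(-1032 + 67*G(-1, 6)) - 1065 = (-1032 + 67*(-6*6)) - 1065 = (-1032 + 67*(-36)) - 1065 = (-1032 - 2412) - 1065 = -3444 - 1065 = -4509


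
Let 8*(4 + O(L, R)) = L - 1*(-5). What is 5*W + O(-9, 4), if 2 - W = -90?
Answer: 911/2 ≈ 455.50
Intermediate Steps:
O(L, R) = -27/8 + L/8 (O(L, R) = -4 + (L - 1*(-5))/8 = -4 + (L + 5)/8 = -4 + (5 + L)/8 = -4 + (5/8 + L/8) = -27/8 + L/8)
W = 92 (W = 2 - 1*(-90) = 2 + 90 = 92)
5*W + O(-9, 4) = 5*92 + (-27/8 + (⅛)*(-9)) = 460 + (-27/8 - 9/8) = 460 - 9/2 = 911/2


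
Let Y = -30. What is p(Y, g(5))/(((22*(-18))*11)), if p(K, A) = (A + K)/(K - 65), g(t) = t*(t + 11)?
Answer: 5/41382 ≈ 0.00012083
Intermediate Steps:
g(t) = t*(11 + t)
p(K, A) = (A + K)/(-65 + K)
p(Y, g(5))/(((22*(-18))*11)) = ((5*(11 + 5) - 30)/(-65 - 30))/(((22*(-18))*11)) = ((5*16 - 30)/(-95))/((-396*11)) = -(80 - 30)/95/(-4356) = -1/95*50*(-1/4356) = -10/19*(-1/4356) = 5/41382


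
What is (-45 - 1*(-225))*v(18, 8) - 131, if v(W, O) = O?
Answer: 1309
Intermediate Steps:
(-45 - 1*(-225))*v(18, 8) - 131 = (-45 - 1*(-225))*8 - 131 = (-45 + 225)*8 - 131 = 180*8 - 131 = 1440 - 131 = 1309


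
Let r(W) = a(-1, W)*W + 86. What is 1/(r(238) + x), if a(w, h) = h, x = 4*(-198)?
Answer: 1/55938 ≈ 1.7877e-5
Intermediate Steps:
x = -792
r(W) = 86 + W² (r(W) = W*W + 86 = W² + 86 = 86 + W²)
1/(r(238) + x) = 1/((86 + 238²) - 792) = 1/((86 + 56644) - 792) = 1/(56730 - 792) = 1/55938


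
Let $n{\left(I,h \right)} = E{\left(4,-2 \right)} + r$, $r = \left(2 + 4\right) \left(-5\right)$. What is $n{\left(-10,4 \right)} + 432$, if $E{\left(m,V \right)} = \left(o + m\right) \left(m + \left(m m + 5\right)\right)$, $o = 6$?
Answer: $652$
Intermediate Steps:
$E{\left(m,V \right)} = \left(6 + m\right) \left(5 + m + m^{2}\right)$ ($E{\left(m,V \right)} = \left(6 + m\right) \left(m + \left(m m + 5\right)\right) = \left(6 + m\right) \left(m + \left(m^{2} + 5\right)\right) = \left(6 + m\right) \left(m + \left(5 + m^{2}\right)\right) = \left(6 + m\right) \left(5 + m + m^{2}\right)$)
$r = -30$ ($r = 6 \left(-5\right) = -30$)
$n{\left(I,h \right)} = 220$ ($n{\left(I,h \right)} = \left(30 + 4^{3} + 7 \cdot 4^{2} + 11 \cdot 4\right) - 30 = \left(30 + 64 + 7 \cdot 16 + 44\right) - 30 = \left(30 + 64 + 112 + 44\right) - 30 = 250 - 30 = 220$)
$n{\left(-10,4 \right)} + 432 = 220 + 432 = 652$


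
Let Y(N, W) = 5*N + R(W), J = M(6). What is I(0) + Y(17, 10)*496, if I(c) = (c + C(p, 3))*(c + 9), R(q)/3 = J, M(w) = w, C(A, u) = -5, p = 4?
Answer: 51043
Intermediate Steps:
J = 6
R(q) = 18 (R(q) = 3*6 = 18)
Y(N, W) = 18 + 5*N (Y(N, W) = 5*N + 18 = 18 + 5*N)
I(c) = (-5 + c)*(9 + c) (I(c) = (c - 5)*(c + 9) = (-5 + c)*(9 + c))
I(0) + Y(17, 10)*496 = (-45 + 0² + 4*0) + (18 + 5*17)*496 = (-45 + 0 + 0) + (18 + 85)*496 = -45 + 103*496 = -45 + 51088 = 51043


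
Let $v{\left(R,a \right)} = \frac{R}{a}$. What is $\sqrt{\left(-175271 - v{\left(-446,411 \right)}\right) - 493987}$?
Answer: $\frac{4 i \sqrt{7065721707}}{411} \approx 818.08 i$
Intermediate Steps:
$\sqrt{\left(-175271 - v{\left(-446,411 \right)}\right) - 493987} = \sqrt{\left(-175271 - - \frac{446}{411}\right) - 493987} = \sqrt{\left(-175271 + \frac{446}{411}\right) - 493987} = \sqrt{- \frac{72035935}{411} - 493987} = \sqrt{- \frac{275064592}{411}} = \frac{4 i \sqrt{7065721707}}{411}$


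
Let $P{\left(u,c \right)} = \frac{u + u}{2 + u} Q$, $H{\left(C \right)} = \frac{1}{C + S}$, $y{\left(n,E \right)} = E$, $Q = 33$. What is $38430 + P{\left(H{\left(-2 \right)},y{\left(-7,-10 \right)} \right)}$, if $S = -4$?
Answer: $38424$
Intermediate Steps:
$H{\left(C \right)} = \frac{1}{-4 + C}$ ($H{\left(C \right)} = \frac{1}{C - 4} = \frac{1}{-4 + C}$)
$P{\left(u,c \right)} = \frac{66 u}{2 + u}$ ($P{\left(u,c \right)} = \frac{u + u}{2 + u} 33 = \frac{2 u}{2 + u} 33 = \frac{66 u}{2 + u}$)
$38430 + P{\left(H{\left(-2 \right)},y{\left(-7,-10 \right)} \right)} = 38430 + \frac{66}{\left(-4 - 2\right) \left(2 + \frac{1}{-4 - 2}\right)} = 38430 + \frac{66}{\left(-6\right) \left(2 + \frac{1}{-6}\right)} = 38430 + 66 \left(- \frac{1}{6}\right) \frac{1}{2 - \frac{1}{6}} = 38430 + 66 \left(- \frac{1}{6}\right) \frac{1}{\frac{11}{6}} = 38430 + 66 \left(- \frac{1}{6}\right) \frac{6}{11} = 38430 - 6 = 38424$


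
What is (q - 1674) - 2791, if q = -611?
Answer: -5076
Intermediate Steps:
(q - 1674) - 2791 = (-611 - 1674) - 2791 = -2285 - 2791 = -5076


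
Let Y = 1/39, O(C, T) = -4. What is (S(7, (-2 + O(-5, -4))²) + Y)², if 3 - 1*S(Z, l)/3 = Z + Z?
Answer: 1653796/1521 ≈ 1087.3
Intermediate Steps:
S(Z, l) = 9 - 6*Z (S(Z, l) = 9 - 3*(Z + Z) = 9 - 6*Z)
Y = 1/39 ≈ 0.025641
(S(7, (-2 + O(-5, -4))²) + Y)² = ((9 - 6*7) + 1/39)² = ((9 - 42) + 1/39)² = (-33 + 1/39)² = (-1286/39)² = 1653796/1521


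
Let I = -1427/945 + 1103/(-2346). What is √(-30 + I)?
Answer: I*√1940510474490/246330 ≈ 5.6551*I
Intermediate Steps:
I = -1463359/738990 (I = -1427*1/945 + 1103*(-1/2346) = -1427/945 - 1103/2346 = -1463359/738990 ≈ -1.9802)
√(-30 + I) = √(-30 - 1463359/738990) = √(-23633059/738990) = I*√1940510474490/246330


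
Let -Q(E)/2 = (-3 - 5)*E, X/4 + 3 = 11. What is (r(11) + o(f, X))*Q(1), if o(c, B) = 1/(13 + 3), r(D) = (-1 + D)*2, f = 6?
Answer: 321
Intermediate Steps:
X = 32 (X = -12 + 4*11 = -12 + 44 = 32)
Q(E) = 16*E (Q(E) = -2*(-3 - 5)*E = -(-16)*E = 16*E)
r(D) = -2 + 2*D
o(c, B) = 1/16
(r(11) + o(f, X))*Q(1) = ((-2 + 2*11) + 1/16)*(16*1) = ((-2 + 22) + 1/16)*16 = (20 + 1/16)*16 = (321/16)*16 = 321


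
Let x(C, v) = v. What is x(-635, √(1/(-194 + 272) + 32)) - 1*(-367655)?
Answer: 367655 + √194766/78 ≈ 3.6766e+5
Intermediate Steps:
x(-635, √(1/(-194 + 272) + 32)) - 1*(-367655) = √(1/(-194 + 272) + 32) - 1*(-367655) = √(1/78 + 32) + 367655 = √(2497/78) + 367655 = √194766/78 + 367655 = 367655 + √194766/78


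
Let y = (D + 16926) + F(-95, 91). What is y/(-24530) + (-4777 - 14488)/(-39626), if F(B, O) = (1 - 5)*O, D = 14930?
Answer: -387665771/486012890 ≈ -0.79764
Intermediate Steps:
F(B, O) = -4*O
y = 31492 (y = (14930 + 16926) - 4*91 = 31856 - 364 = 31492)
y/(-24530) + (-4777 - 14488)/(-39626) = 31492/(-24530) + (-4777 - 14488)/(-39626) = 31492*(-1/24530) - 19265*(-1/39626) = -15746/12265 + 19265/39626 = -387665771/486012890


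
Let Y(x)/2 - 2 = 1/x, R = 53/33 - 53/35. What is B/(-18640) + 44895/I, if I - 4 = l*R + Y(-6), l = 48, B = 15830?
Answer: 1323743447/356024 ≈ 3718.1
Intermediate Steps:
R = 106/1155 (R = 53*(1/33) - 53*1/35 = 53/33 - 53/35 = 106/1155 ≈ 0.091775)
Y(x) = 4 + 2/x
I = 13943/1155 (I = 4 + (48*(106/1155) + (4 + 2/(-6))) = 4 + (1696/385 + (4 + 2*(-⅙))) = 4 + (1696/385 + (4 - ⅓)) = 4 + (1696/385 + 11/3) = 4 + 9323/1155 = 13943/1155 ≈ 12.072)
B/(-18640) + 44895/I = 15830/(-18640) + 44895/(13943/1155) = 15830*(-1/18640) + 44895*(1155/13943) = -1583/1864 + 710325/191 = 1323743447/356024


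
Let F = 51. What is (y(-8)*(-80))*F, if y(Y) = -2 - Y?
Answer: -24480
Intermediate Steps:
(y(-8)*(-80))*F = ((-2 - 1*(-8))*(-80))*51 = ((-2 + 8)*(-80))*51 = (6*(-80))*51 = -480*51 = -24480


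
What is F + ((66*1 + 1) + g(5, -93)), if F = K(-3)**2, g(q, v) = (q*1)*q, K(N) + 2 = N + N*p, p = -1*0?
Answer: 117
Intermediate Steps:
p = 0
K(N) = -2 + N (K(N) = -2 + (N + N*0) = -2 + (N + 0) = -2 + N)
g(q, v) = q**2 (g(q, v) = q*q = q**2)
F = 25 (F = (-2 - 3)**2 = (-5)**2 = 25)
F + ((66*1 + 1) + g(5, -93)) = 25 + ((66*1 + 1) + 5**2) = 25 + ((66 + 1) + 25) = 25 + (67 + 25) = 25 + 92 = 117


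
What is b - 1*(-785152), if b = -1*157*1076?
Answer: 616220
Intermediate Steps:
b = -168932 (b = -157*1076 = -168932)
b - 1*(-785152) = -168932 - 1*(-785152) = -168932 + 785152 = 616220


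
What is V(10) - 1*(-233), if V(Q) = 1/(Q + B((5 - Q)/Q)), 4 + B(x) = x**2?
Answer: 5829/25 ≈ 233.16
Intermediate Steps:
B(x) = -4 + x**2
V(Q) = 1/(-4 + Q + (5 - Q)**2/Q**2) (V(Q) = 1/(Q + (-4 + ((5 - Q)/Q)**2)) = 1/(Q + (-4 + (5 - Q)**2/Q**2)) = 1/(-4 + Q + (5 - Q)**2/Q**2))
V(10) - 1*(-233) = 10**2/((-5 + 10)**2 + 10**2*(-4 + 10)) - 1*(-233) = 100/(5**2 + 100*6) + 233 = 100/(25 + 600) + 233 = 100/625 + 233 = 100*(1/625) + 233 = 4/25 + 233 = 5829/25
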